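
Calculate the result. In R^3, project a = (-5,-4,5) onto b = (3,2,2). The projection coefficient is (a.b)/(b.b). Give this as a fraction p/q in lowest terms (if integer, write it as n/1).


Projection coefficient = (a . b) / (b . b)
a . b = (-5)*3 + (-4)*2 + 5*2
= -15 + (-8) + 10 = -13
b . b = 3^2 + 2^2 + 2^2
= 9 + 4 + 4 = 17
Coefficient = -13/17
In lowest terms: -13/17


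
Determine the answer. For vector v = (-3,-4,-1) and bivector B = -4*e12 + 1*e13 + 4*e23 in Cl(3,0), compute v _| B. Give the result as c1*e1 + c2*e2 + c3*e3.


Left contraction v _| B = <vB>_1 (grade-1 part of the geometric product vB).
Using e1_|e12 = e2, e2_|e12 = -e1, e1_|e13 = e3, e3_|e13 = -e1, e2_|e23 = e3, e3_|e23 = -e2:
e1 coeff: -v2*b12 - v3*b13 = -(-4)*(-4) - (-1)*(1) = -15
e2 coeff: v1*b12 - v3*b23 = (-3)*(-4) - (-1)*(4) = 16
e3 coeff: v1*b13 + v2*b23 = (-3)*(1) + (-4)*(4) = -19
v _| B = -15*e1 + 16*e2 - 19*e3


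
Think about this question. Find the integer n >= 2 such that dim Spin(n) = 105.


dim Spin(n) = dim so(n) = n(n-1)/2.
Solve n(n-1)/2 = 105, i.e. n^2 - n - 210 = 0.
Discriminant = 1 + 8*105 = 841
n = (1 + sqrt(841))/2 = (1 + 29)/2 = 15


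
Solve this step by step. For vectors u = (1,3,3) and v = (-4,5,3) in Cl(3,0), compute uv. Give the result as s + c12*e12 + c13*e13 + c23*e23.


In Cl(3,0): e_i^2 = 1, e_ie_j = -e_je_i for i != j.
Scalar part = u . v = 1*(-4) + 3*5 + 3*3
= -4 + 15 + 9 = 20
e12 coeff = 1*5 - 3*(-4) = 5 - (-12) = 17
e13 coeff = 1*3 - 3*(-4) = 3 - (-12) = 15
e23 coeff = 3*3 - 3*5 = 9 - 15 = -6
uv = 20 + 17*e12 + 15*e13 - 6*e23


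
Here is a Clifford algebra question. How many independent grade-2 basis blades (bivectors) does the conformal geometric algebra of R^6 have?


The conformal model of R^6 uses Cl(7,1) with m = 6 + 2 = 8 generators.
Number of grade-2 blades = C(m, 2) = C(8, 2)
= 8*7/2 = 28


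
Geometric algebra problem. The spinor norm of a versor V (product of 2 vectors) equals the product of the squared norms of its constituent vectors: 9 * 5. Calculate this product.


Spinor norm N(V) = |v1|^2 * |v2|^2 * ... * |v2|^2
= 9 * 5
Running product: 9, 45
N(V) = 45


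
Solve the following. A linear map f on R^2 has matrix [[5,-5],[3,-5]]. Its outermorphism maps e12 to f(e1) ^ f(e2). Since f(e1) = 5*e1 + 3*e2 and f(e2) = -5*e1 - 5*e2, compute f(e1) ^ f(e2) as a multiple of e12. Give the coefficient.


The outermorphism of a linear map f sends e1^e2 to f(e1)^f(e2).
f(e1) = 5*e1 + 3*e2
f(e2) = -5*e1 - 5*e2
f(e1) ^ f(e2) = (5*e1 + 3*e2) ^ (-5*e1 - 5*e2)
= 5*(-5)*e12 + 3*(-5)*e21
= (-25 - (-15))*e12
= -10*e12
Coefficient = -10


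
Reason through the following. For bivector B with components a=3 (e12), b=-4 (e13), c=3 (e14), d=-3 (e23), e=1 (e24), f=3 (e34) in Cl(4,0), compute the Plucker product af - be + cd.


Plucker relation: af - be + cd
a*f = 3*3 = 9
b*e = (-4)*1 = -4
c*d = 3*(-3) = -9
af - be + cd = 9 - (-4) + (-9)
= 4


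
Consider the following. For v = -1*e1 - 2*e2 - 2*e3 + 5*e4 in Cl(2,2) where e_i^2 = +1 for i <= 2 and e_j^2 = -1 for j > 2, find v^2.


v^2 = sum of c_i^2 * e_i^2
Positive signature terms (e_i^2 = +1): (-1)^2 + (-2)^2 = 5
Negative signature terms (e_j^2 = -1): (-2)^2 + 5^2 = 29
v^2 = 5 - 29 = -24


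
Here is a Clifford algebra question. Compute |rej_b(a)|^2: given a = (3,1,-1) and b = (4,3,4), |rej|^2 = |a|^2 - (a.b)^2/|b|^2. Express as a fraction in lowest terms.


|a|^2 = 3^2 + 1^2 + (-1)^2 = 11
|b|^2 = 4^2 + 3^2 + 4^2 = 41
a . b = 3*4 + 1*3 + (-1)*4 = 11
(a.b)^2 = 11^2 = 121
|rej|^2 = 11 - 121/41
= (451 - 121)/41
= 330/41
In lowest terms: 330/41


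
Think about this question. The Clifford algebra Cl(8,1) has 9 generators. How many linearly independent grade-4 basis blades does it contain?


Number of grade-k basis blades in Cl(p,q) with n = p + q is C(n, k).
n = 8 + 1 = 9
C(9, 4) = 9! / (4! * 5!)
= 362880 / (24 * 120)
= 126


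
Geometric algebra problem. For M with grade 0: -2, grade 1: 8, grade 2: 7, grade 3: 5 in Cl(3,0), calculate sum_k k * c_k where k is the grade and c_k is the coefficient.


Grade-weighted sum = sum of grade_k * coefficient_k
0*(-2) = 0
1*8 = 8
2*7 = 14
3*5 = 15
Total = 0 + 8 + 14 + 15 = 37


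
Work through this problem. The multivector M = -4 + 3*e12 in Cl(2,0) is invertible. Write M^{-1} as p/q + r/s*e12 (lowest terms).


M = -4 + 3*e12, where e12^2 = -1.
Since M commutes with its reverse ~M = a - b*e12, M * ~M = a^2 - b^2*e12^2 = a^2 + b^2.
So M^{-1} = ~M / (a^2 + b^2) = (a - b*e12)/(a^2 + b^2).
a^2 + b^2 = 16 + 9 = 25
Scalar part = -4/25 = -4/25
Bivector coeff = -3/25 = -3/25
M^{-1} = -4/25 - 3/25*e12


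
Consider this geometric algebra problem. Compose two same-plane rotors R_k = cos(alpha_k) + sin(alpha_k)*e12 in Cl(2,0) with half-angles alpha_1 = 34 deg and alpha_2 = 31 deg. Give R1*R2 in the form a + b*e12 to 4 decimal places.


Same-plane rotors commute and their half-angles add:
R1*R2 = cos(a1 + a2) + sin(a1 + a2)*e12.
a1 + a2 = 34 + 31 = 65 deg
cos(65 deg) = 0.4226
sin(65 deg) = 0.9063
R1*R2 = 0.4226 + 0.9063*e12


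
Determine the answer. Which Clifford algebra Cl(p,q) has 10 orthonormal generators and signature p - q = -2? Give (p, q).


We need p + q = 10 and p - q = -2.
Adding: 2p = 10 + (-2) = 8, so p = 4.
Then q = 10 - 4 = 6.
(p, q) = (4, 6)


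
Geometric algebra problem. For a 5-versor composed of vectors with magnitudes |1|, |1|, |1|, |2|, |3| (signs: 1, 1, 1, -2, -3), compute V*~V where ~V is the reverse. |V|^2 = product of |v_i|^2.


Each vector v_i has |v_i|^2 = s_i^2
Squared scales: 1^2 = 1, 1^2 = 1, 1^2 = 1, (-2)^2 = 4, (-3)^2 = 9
|V|^2 = 1 * 1 * 1 * 4 * 9
= 36


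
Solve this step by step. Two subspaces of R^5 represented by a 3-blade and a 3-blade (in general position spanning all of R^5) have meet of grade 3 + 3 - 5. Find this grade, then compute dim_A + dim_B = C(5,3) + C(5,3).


Meet grade = grade(A) + grade(B) - n
= 3 + 3 - 5 = 1
C(5,3) = 10
C(5,3) = 10
dim_A + dim_B = 10 + 10 = 20


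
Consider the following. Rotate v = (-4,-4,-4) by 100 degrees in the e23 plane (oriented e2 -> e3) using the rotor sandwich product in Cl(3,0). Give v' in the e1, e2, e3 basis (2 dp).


Rotor R = cos(50deg) - sin(50deg)*e23
Rotation angle theta = 2 * 50 = 100 degrees in the e23 plane (e2 -> e3).
The component perpendicular to the plane (e1) is invariant: v'_1 = v1 = -4.00
cos(100deg) = -0.1736, sin(100deg) = 0.9848
v'_2 = v2*cos(theta) - v3*sin(theta) = -4*(-0.1736) - (-4)*0.9848 = 4.63
v'_3 = v2*sin(theta) + v3*cos(theta) = -4*0.9848 + (-4)*(-0.1736) = -3.24
v' = -4.00*e1 + 4.63*e2 - 3.24*e3


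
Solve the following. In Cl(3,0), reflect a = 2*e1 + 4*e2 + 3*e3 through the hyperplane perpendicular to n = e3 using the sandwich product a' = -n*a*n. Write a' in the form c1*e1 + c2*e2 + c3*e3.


Reflection formula: a' = -n*a*n, with n = e3 (unit vector, n^2 = 1).
For reflection through hyperplane perp to e3:
The component along e3 flips sign, others stay.
a = (2, 4, 3)
a' = (2, 4, -3)
a' = 2*e1 + 4*e2 - 3*e3


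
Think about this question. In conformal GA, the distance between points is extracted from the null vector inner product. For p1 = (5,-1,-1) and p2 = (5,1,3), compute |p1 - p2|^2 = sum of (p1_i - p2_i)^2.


p1 - p2 = (0, -2, -4)
|p1 - p2|^2 = 0^2 + (-2)^2 + (-4)^2
= 0 + 4 + 16
= 20


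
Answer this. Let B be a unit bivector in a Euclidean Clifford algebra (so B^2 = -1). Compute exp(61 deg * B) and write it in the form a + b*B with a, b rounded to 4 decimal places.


For a unit bivector B with B^2 = -1, the exponential series gives
e^(theta*B) = cos(theta) + sin(theta)*B (the GA analogue of Euler's formula).
theta = 61 degrees = 1.064651 rad
cos(61 deg) = 0.4848
sin(61 deg) = 0.8746
exp(theta*B) = 0.4848 + 0.8746*B


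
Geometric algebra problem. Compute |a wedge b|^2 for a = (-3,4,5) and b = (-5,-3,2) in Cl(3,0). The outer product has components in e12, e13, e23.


a wedge b = (a1*b2 - a2*b1)*e12 + (a1*b3 - a3*b1)*e13 + (a2*b3 - a3*b2)*e23
e12 coeff: (-3)*(-3) - 4*(-5) = 9 - (-20) = 29
e13 coeff: (-3)*2 - 5*(-5) = -6 - (-25) = 19
e23 coeff: 4*2 - 5*(-3) = 8 - (-15) = 23
|a wedge b|^2 = 29^2 + 19^2 + 23^2
= 841 + 361 + 529
= 1731


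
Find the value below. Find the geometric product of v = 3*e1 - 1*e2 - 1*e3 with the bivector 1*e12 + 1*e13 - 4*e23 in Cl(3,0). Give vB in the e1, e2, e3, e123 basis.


vB has grade-1 (vector) and grade-3 (trivector) parts: vB = (v _| B) + (v ^ B).
Vector part <vB>_1:
  e1: -v2*b12 - v3*b13 = -(-1)*(1) - (-1)*(1) = 2
  e2: v1*b12 - v3*b23 = (3)*(1) - (-1)*(-4) = -1
  e3: v1*b13 + v2*b23 = (3)*(1) + (-1)*(-4) = 7
Trivector part <vB>_3:
  e123: v1*b23 - v2*b13 + v3*b12 = (3)*(-4) - (-1)*(1) + (-1)*(1) = -12
vB = 2*e1 - 1*e2 + 7*e3 - 12*e123


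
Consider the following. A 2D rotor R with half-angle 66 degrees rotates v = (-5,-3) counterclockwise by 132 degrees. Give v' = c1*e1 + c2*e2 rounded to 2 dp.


Rotor R = cos(66deg) - sin(66deg)*e12
Rotation angle theta = 2 * 66 = 132 degrees
v' = R*v*~R rotates v by theta.
cos(132deg) = -0.6691, sin(132deg) = 0.7431
v'_1 = -5*cos(132deg) - (-3)*sin(132deg)
= -5*(-0.6691) - (-3)*0.7431
= 5.58
v'_2 = -5*sin(132deg) + (-3)*cos(132deg)
= -5*0.7431 + (-3)*(-0.6691)
= -1.71
v' = 5.58*e1 - 1.71*e2


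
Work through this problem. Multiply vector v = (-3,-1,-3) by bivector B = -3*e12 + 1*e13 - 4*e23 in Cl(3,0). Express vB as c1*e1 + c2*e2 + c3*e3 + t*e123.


vB has grade-1 (vector) and grade-3 (trivector) parts: vB = (v _| B) + (v ^ B).
Vector part <vB>_1:
  e1: -v2*b12 - v3*b13 = -(-1)*(-3) - (-3)*(1) = 0
  e2: v1*b12 - v3*b23 = (-3)*(-3) - (-3)*(-4) = -3
  e3: v1*b13 + v2*b23 = (-3)*(1) + (-1)*(-4) = 1
Trivector part <vB>_3:
  e123: v1*b23 - v2*b13 + v3*b12 = (-3)*(-4) - (-1)*(1) + (-3)*(-3) = 22
vB = 0*e1 - 3*e2 + 1*e3 + 22*e123


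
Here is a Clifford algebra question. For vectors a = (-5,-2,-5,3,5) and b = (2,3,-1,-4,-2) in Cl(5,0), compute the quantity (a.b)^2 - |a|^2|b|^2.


a . b = (-5)*2 + (-2)*3 + (-5)*(-1) + 3*(-4) + 5*(-2)
= -10 + (-6) + 5 + (-12) + (-10) = -33
|a|^2 = (-5)^2 + (-2)^2 + (-5)^2 + 3^2 + 5^2 = 88
|b|^2 = 2^2 + 3^2 + (-1)^2 + (-4)^2 + (-2)^2 = 34
(a.b)^2 = (-33)^2 = 1089
|a|^2 * |b|^2 = 88 * 34 = 2992
Result = 1089 - 2992 = -1903


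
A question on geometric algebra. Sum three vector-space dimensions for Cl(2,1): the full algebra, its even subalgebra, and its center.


n = 2 + 1 = 3
Total dim = 2^3 = 8
Even subalgebra dim = 2^2 = 4
n is odd, so center dim = 2
Sum = 8 + 4 + 2 = 14


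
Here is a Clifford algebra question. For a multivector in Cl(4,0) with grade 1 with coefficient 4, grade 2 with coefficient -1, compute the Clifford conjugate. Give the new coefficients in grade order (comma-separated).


Clifford conjugate sign for grade k: (-1)^(k(k+1)/2)
Grade 1: (-1)^(1*2/2) = (-1)^1 = -1, coeff 4 -> -4
Grade 2: (-1)^(2*3/2) = (-1)^3 = -1, coeff -1 -> 1
Conjugated coefficients: -4, 1


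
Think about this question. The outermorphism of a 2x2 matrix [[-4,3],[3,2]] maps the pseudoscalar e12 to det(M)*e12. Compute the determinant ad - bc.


The outermorphism of a linear map f sends e1^e2 to f(e1)^f(e2).
f(e1) = -4*e1 + 3*e2
f(e2) = 3*e1 + 2*e2
f(e1) ^ f(e2) = (-4*e1 + 3*e2) ^ (3*e1 + 2*e2)
= (-4)*2*e12 + 3*3*e21
= (-8 - 9)*e12
= -17*e12
Coefficient = -17


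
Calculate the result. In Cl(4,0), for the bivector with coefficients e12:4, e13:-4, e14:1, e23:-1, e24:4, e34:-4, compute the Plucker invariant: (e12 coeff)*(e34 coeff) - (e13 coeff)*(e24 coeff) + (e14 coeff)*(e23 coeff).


Plucker relation: af - be + cd
a*f = 4*(-4) = -16
b*e = (-4)*4 = -16
c*d = 1*(-1) = -1
af - be + cd = -16 - (-16) + (-1)
= -1


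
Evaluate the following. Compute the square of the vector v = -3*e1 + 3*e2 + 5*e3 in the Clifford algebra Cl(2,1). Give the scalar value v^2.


v^2 = sum of c_i^2 * e_i^2
Positive signature terms (e_i^2 = +1): (-3)^2 + 3^2 = 18
Negative signature terms (e_j^2 = -1): 5^2 = 25
v^2 = 18 - 25 = -7


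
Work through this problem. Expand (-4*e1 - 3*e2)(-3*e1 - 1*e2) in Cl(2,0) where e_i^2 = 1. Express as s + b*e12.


Expand: (-4*e1 - 3*e2)(-3*e1 - 1*e2)
= (-4)*(-3)*e1e1 + (-4)*(-1)*e1e2 + (-3)*(-3)*e2e1 + (-3)*(-1)*e2e2
Using e1^2 = e2^2 = 1, e2e1 = -e1e2:
Scalar part s = (-4)*(-3) + (-3)*(-1) = 12 + 3 = 15
Bivector part b = (-4)*(-1) - (-3)*(-3) = 4 - 9 = -5
uv = 15 - 5*e12


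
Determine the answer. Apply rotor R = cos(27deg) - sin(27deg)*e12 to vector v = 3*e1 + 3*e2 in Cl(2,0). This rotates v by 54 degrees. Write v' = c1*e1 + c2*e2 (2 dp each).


Rotor R = cos(27deg) - sin(27deg)*e12
Rotation angle theta = 2 * 27 = 54 degrees
v' = R*v*~R rotates v by theta.
cos(54deg) = 0.5878, sin(54deg) = 0.8090
v'_1 = 3*cos(54deg) - 3*sin(54deg)
= 3*0.5878 - 3*0.8090
= -0.66
v'_2 = 3*sin(54deg) + 3*cos(54deg)
= 3*0.8090 + 3*0.5878
= 4.19
v' = -0.66*e1 + 4.19*e2


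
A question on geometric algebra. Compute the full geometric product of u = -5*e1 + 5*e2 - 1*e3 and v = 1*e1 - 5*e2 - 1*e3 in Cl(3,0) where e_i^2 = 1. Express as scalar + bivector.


In Cl(3,0): e_i^2 = 1, e_ie_j = -e_je_i for i != j.
Scalar part = u . v = (-5)*1 + 5*(-5) + (-1)*(-1)
= -5 + (-25) + 1 = -29
e12 coeff = (-5)*(-5) - 5*1 = 25 - 5 = 20
e13 coeff = (-5)*(-1) - (-1)*1 = 5 - (-1) = 6
e23 coeff = 5*(-1) - (-1)*(-5) = -5 - 5 = -10
uv = -29 + 20*e12 + 6*e13 - 10*e23


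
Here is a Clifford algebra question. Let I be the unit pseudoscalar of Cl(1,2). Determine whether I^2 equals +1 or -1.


The pseudoscalar I = e1...e_n (product of all n generators) of Cl(p,q) satisfies I^2 = (-1)^(q + n(n-1)/2).
p = 1, q = 2, n = p + q = 3
n(n-1)/2 = 3 * 2 / 2 = 3
Exponent = q + n(n-1)/2 = 2 + 3 = 5
I^2 = (-1)^5 = -1


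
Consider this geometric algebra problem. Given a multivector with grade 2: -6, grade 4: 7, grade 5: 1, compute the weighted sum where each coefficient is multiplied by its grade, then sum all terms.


Grade-weighted sum = sum of grade_k * coefficient_k
2*(-6) = -12
4*7 = 28
5*1 = 5
Total = -12 + 28 + 5 = 21


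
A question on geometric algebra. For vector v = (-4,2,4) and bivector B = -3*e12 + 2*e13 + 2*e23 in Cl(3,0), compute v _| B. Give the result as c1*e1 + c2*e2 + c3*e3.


Left contraction v _| B = <vB>_1 (grade-1 part of the geometric product vB).
Using e1_|e12 = e2, e2_|e12 = -e1, e1_|e13 = e3, e3_|e13 = -e1, e2_|e23 = e3, e3_|e23 = -e2:
e1 coeff: -v2*b12 - v3*b13 = -(2)*(-3) - (4)*(2) = -2
e2 coeff: v1*b12 - v3*b23 = (-4)*(-3) - (4)*(2) = 4
e3 coeff: v1*b13 + v2*b23 = (-4)*(2) + (2)*(2) = -4
v _| B = -2*e1 + 4*e2 - 4*e3


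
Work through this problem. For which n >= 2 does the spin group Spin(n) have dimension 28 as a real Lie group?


dim Spin(n) = dim so(n) = n(n-1)/2.
Solve n(n-1)/2 = 28, i.e. n^2 - n - 56 = 0.
Discriminant = 1 + 8*28 = 225
n = (1 + sqrt(225))/2 = (1 + 15)/2 = 8


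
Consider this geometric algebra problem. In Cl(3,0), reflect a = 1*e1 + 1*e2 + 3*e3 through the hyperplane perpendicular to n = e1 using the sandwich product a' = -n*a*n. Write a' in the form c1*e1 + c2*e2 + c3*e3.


Reflection formula: a' = -n*a*n, with n = e1 (unit vector, n^2 = 1).
For reflection through hyperplane perp to e1:
The component along e1 flips sign, others stay.
a = (1, 1, 3)
a' = (-1, 1, 3)
a' = -1*e1 + 1*e2 + 3*e3


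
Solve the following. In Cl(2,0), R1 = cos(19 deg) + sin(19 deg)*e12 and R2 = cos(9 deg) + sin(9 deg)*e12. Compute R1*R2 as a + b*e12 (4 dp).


Same-plane rotors commute and their half-angles add:
R1*R2 = cos(a1 + a2) + sin(a1 + a2)*e12.
a1 + a2 = 19 + 9 = 28 deg
cos(28 deg) = 0.8829
sin(28 deg) = 0.4695
R1*R2 = 0.8829 + 0.4695*e12


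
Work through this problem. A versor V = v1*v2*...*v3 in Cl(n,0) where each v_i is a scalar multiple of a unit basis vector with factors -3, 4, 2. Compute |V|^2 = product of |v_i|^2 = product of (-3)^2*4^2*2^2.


Each vector v_i has |v_i|^2 = s_i^2
Squared scales: (-3)^2 = 9, 4^2 = 16, 2^2 = 4
|V|^2 = 9 * 16 * 4
= 576


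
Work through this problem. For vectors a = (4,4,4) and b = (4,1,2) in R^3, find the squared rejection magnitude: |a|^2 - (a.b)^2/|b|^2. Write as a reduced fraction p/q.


|a|^2 = 4^2 + 4^2 + 4^2 = 48
|b|^2 = 4^2 + 1^2 + 2^2 = 21
a . b = 4*4 + 4*1 + 4*2 = 28
(a.b)^2 = 28^2 = 784
|rej|^2 = 48 - 784/21
= (1008 - 784)/21
= 224/21
In lowest terms: 32/3


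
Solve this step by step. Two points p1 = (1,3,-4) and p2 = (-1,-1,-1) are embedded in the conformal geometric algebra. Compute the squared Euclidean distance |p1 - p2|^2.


p1 - p2 = (2, 4, -3)
|p1 - p2|^2 = 2^2 + 4^2 + (-3)^2
= 4 + 16 + 9
= 29


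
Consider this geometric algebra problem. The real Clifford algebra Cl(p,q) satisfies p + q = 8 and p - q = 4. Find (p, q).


We need p + q = 8 and p - q = 4.
Adding: 2p = 8 + 4 = 12, so p = 6.
Then q = 8 - 6 = 2.
(p, q) = (6, 2)


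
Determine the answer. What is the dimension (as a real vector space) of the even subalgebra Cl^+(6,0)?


Even subalgebra dimension = 2^(n-1)
n = 6 + 0 = 6
2^(6 - 1) = 2^5 = 32
Verification: sum of C(6,k) for even k = 1 + 15 + 15 + 1 = 32
Result = 32


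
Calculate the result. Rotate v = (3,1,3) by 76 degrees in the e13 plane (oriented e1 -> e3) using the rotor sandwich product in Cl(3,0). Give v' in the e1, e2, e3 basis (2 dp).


Rotor R = cos(38deg) - sin(38deg)*e13
Rotation angle theta = 2 * 38 = 76 degrees in the e13 plane (e1 -> e3).
The component perpendicular to the plane (e2) is invariant: v'_2 = v2 = 1.00
cos(76deg) = 0.2419, sin(76deg) = 0.9703
v'_1 = v1*cos(theta) - v3*sin(theta) = 3*0.2419 - 3*0.9703 = -2.19
v'_3 = v1*sin(theta) + v3*cos(theta) = 3*0.9703 + 3*0.2419 = 3.64
v' = -2.19*e1 + 1.00*e2 + 3.64*e3


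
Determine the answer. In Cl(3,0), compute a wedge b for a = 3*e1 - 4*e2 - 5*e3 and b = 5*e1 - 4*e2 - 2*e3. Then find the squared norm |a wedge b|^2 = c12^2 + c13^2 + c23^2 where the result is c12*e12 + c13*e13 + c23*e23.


a wedge b = (a1*b2 - a2*b1)*e12 + (a1*b3 - a3*b1)*e13 + (a2*b3 - a3*b2)*e23
e12 coeff: 3*(-4) - (-4)*5 = -12 - (-20) = 8
e13 coeff: 3*(-2) - (-5)*5 = -6 - (-25) = 19
e23 coeff: (-4)*(-2) - (-5)*(-4) = 8 - 20 = -12
|a wedge b|^2 = 8^2 + 19^2 + (-12)^2
= 64 + 361 + 144
= 569


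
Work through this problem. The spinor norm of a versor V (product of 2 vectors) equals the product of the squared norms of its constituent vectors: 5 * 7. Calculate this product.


Spinor norm N(V) = |v1|^2 * |v2|^2 * ... * |v2|^2
= 5 * 7
Running product: 5, 35
N(V) = 35


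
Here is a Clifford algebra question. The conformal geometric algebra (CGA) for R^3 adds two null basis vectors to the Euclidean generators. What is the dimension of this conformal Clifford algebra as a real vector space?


The conformal model of R^3 uses Cl(4,1): the 3 Euclidean generators plus two extra orthogonal generators e+ (e+^2 = +1) and e- (e-^2 = -1), from which the null vectors e0, einf are built.
Number of generators m = 3 + 2 = 5.
dim Cl(p,q) = 2^m = 2^5 = 32


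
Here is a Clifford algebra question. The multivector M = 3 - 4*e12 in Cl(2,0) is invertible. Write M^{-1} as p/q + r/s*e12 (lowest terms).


M = 3 - 4*e12, where e12^2 = -1.
Since M commutes with its reverse ~M = a - b*e12, M * ~M = a^2 - b^2*e12^2 = a^2 + b^2.
So M^{-1} = ~M / (a^2 + b^2) = (a - b*e12)/(a^2 + b^2).
a^2 + b^2 = 9 + 16 = 25
Scalar part = 3/25 = 3/25
Bivector coeff = 4/25 = 4/25
M^{-1} = 3/25 + 4/25*e12


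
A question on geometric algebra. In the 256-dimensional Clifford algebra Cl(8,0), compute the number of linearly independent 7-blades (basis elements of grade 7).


Number of grade-k basis blades in Cl(p,q) with n = p + q is C(n, k).
n = 8 + 0 = 8
C(8, 7) = 8! / (7! * 1!)
= 40320 / (5040 * 1)
= 8


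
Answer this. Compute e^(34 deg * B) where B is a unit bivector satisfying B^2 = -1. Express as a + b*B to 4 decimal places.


For a unit bivector B with B^2 = -1, the exponential series gives
e^(theta*B) = cos(theta) + sin(theta)*B (the GA analogue of Euler's formula).
theta = 34 degrees = 0.593412 rad
cos(34 deg) = 0.8290
sin(34 deg) = 0.5592
exp(theta*B) = 0.8290 + 0.5592*B


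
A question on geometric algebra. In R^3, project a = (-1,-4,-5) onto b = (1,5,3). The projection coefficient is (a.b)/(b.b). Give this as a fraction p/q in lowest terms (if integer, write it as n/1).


Projection coefficient = (a . b) / (b . b)
a . b = (-1)*1 + (-4)*5 + (-5)*3
= -1 + (-20) + (-15) = -36
b . b = 1^2 + 5^2 + 3^2
= 1 + 25 + 9 = 35
Coefficient = -36/35
In lowest terms: -36/35


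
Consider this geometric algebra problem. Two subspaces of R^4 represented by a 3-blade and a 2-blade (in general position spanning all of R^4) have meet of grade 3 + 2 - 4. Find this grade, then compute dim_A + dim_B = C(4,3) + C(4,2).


Meet grade = grade(A) + grade(B) - n
= 3 + 2 - 4 = 1
C(4,3) = 4
C(4,2) = 6
dim_A + dim_B = 4 + 6 = 10


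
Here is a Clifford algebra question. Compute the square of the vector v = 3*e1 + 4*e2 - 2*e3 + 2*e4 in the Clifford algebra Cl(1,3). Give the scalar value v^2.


v^2 = sum of c_i^2 * e_i^2
Positive signature terms (e_i^2 = +1): 3^2 = 9
Negative signature terms (e_j^2 = -1): 4^2 + (-2)^2 + 2^2 = 24
v^2 = 9 - 24 = -15


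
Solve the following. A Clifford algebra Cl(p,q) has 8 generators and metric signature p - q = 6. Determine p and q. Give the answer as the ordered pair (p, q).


We need p + q = 8 and p - q = 6.
Adding: 2p = 8 + 6 = 14, so p = 7.
Then q = 8 - 7 = 1.
(p, q) = (7, 1)


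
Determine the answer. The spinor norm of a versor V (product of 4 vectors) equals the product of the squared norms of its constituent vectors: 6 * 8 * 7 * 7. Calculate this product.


Spinor norm N(V) = |v1|^2 * |v2|^2 * ... * |v4|^2
= 6 * 8 * 7 * 7
Running product: 6, 48, 336, 2352
N(V) = 2352


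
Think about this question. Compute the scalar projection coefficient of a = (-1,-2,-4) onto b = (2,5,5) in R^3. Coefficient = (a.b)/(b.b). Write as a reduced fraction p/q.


Projection coefficient = (a . b) / (b . b)
a . b = (-1)*2 + (-2)*5 + (-4)*5
= -2 + (-10) + (-20) = -32
b . b = 2^2 + 5^2 + 5^2
= 4 + 25 + 25 = 54
Coefficient = -32/54
In lowest terms: -16/27


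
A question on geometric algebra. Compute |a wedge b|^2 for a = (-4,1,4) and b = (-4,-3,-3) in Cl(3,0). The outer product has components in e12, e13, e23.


a wedge b = (a1*b2 - a2*b1)*e12 + (a1*b3 - a3*b1)*e13 + (a2*b3 - a3*b2)*e23
e12 coeff: (-4)*(-3) - 1*(-4) = 12 - (-4) = 16
e13 coeff: (-4)*(-3) - 4*(-4) = 12 - (-16) = 28
e23 coeff: 1*(-3) - 4*(-3) = -3 - (-12) = 9
|a wedge b|^2 = 16^2 + 28^2 + 9^2
= 256 + 784 + 81
= 1121


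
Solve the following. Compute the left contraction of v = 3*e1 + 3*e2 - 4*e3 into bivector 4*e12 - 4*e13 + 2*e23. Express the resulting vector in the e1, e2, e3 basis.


Left contraction v _| B = <vB>_1 (grade-1 part of the geometric product vB).
Using e1_|e12 = e2, e2_|e12 = -e1, e1_|e13 = e3, e3_|e13 = -e1, e2_|e23 = e3, e3_|e23 = -e2:
e1 coeff: -v2*b12 - v3*b13 = -(3)*(4) - (-4)*(-4) = -28
e2 coeff: v1*b12 - v3*b23 = (3)*(4) - (-4)*(2) = 20
e3 coeff: v1*b13 + v2*b23 = (3)*(-4) + (3)*(2) = -6
v _| B = -28*e1 + 20*e2 - 6*e3


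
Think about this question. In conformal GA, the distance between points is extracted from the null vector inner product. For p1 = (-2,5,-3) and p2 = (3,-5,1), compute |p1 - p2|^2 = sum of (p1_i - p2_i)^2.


p1 - p2 = (-5, 10, -4)
|p1 - p2|^2 = (-5)^2 + 10^2 + (-4)^2
= 25 + 100 + 16
= 141


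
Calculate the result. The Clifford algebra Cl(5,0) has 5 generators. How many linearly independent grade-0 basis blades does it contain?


Number of grade-k basis blades in Cl(p,q) with n = p + q is C(n, k).
n = 5 + 0 = 5
C(5, 0) = 5! / (0! * 5!)
= 120 / (1 * 120)
= 1


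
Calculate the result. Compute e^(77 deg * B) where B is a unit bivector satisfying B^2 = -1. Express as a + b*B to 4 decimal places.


For a unit bivector B with B^2 = -1, the exponential series gives
e^(theta*B) = cos(theta) + sin(theta)*B (the GA analogue of Euler's formula).
theta = 77 degrees = 1.343904 rad
cos(77 deg) = 0.2250
sin(77 deg) = 0.9744
exp(theta*B) = 0.2250 + 0.9744*B


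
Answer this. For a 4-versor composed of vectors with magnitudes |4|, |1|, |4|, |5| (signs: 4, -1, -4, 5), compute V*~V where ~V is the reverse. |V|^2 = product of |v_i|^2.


Each vector v_i has |v_i|^2 = s_i^2
Squared scales: 4^2 = 16, (-1)^2 = 1, (-4)^2 = 16, 5^2 = 25
|V|^2 = 16 * 1 * 16 * 25
= 6400


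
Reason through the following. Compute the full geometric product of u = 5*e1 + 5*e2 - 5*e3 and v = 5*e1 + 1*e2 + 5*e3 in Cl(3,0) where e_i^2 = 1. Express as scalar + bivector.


In Cl(3,0): e_i^2 = 1, e_ie_j = -e_je_i for i != j.
Scalar part = u . v = 5*5 + 5*1 + (-5)*5
= 25 + 5 + (-25) = 5
e12 coeff = 5*1 - 5*5 = 5 - 25 = -20
e13 coeff = 5*5 - (-5)*5 = 25 - (-25) = 50
e23 coeff = 5*5 - (-5)*1 = 25 - (-5) = 30
uv = 5 - 20*e12 + 50*e13 + 30*e23


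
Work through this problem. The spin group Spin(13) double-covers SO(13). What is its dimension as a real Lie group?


Spin(n) double-covers SO(n); both have Lie algebra so(n) of dimension n(n-1)/2.
n = 13
n(n-1) = 13 * 12 = 156
dim Spin(13) = 156/2 = 78


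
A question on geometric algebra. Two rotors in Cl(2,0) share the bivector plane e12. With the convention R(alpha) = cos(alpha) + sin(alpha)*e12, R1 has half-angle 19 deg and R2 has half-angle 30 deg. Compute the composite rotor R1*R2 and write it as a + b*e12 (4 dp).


Same-plane rotors commute and their half-angles add:
R1*R2 = cos(a1 + a2) + sin(a1 + a2)*e12.
a1 + a2 = 19 + 30 = 49 deg
cos(49 deg) = 0.6561
sin(49 deg) = 0.7547
R1*R2 = 0.6561 + 0.7547*e12


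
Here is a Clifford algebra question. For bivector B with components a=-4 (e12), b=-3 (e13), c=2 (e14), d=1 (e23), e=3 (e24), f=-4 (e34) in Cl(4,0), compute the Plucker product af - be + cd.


Plucker relation: af - be + cd
a*f = (-4)*(-4) = 16
b*e = (-3)*3 = -9
c*d = 2*1 = 2
af - be + cd = 16 - (-9) + 2
= 27


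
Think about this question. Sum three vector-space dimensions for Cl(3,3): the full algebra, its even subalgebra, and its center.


n = 3 + 3 = 6
Total dim = 2^6 = 64
Even subalgebra dim = 2^5 = 32
n is even, so center dim = 1
Sum = 64 + 32 + 1 = 97


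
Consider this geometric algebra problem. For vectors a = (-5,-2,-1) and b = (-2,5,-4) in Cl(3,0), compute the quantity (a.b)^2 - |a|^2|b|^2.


a . b = (-5)*(-2) + (-2)*5 + (-1)*(-4)
= 10 + (-10) + 4 = 4
|a|^2 = (-5)^2 + (-2)^2 + (-1)^2 = 30
|b|^2 = (-2)^2 + 5^2 + (-4)^2 = 45
(a.b)^2 = 4^2 = 16
|a|^2 * |b|^2 = 30 * 45 = 1350
Result = 16 - 1350 = -1334


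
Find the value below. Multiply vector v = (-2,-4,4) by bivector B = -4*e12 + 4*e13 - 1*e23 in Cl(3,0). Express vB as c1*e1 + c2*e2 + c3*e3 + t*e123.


vB has grade-1 (vector) and grade-3 (trivector) parts: vB = (v _| B) + (v ^ B).
Vector part <vB>_1:
  e1: -v2*b12 - v3*b13 = -(-4)*(-4) - (4)*(4) = -32
  e2: v1*b12 - v3*b23 = (-2)*(-4) - (4)*(-1) = 12
  e3: v1*b13 + v2*b23 = (-2)*(4) + (-4)*(-1) = -4
Trivector part <vB>_3:
  e123: v1*b23 - v2*b13 + v3*b12 = (-2)*(-1) - (-4)*(4) + (4)*(-4) = 2
vB = -32*e1 + 12*e2 - 4*e3 + 2*e123


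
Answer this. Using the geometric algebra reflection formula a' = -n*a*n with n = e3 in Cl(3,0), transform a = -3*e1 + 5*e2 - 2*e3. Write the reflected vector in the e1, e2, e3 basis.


Reflection formula: a' = -n*a*n, with n = e3 (unit vector, n^2 = 1).
For reflection through hyperplane perp to e3:
The component along e3 flips sign, others stay.
a = (-3, 5, -2)
a' = (-3, 5, 2)
a' = -3*e1 + 5*e2 + 2*e3


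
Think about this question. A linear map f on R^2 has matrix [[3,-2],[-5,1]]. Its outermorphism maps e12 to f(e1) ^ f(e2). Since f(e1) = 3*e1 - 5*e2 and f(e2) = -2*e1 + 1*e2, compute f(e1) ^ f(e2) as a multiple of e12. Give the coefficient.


The outermorphism of a linear map f sends e1^e2 to f(e1)^f(e2).
f(e1) = 3*e1 - 5*e2
f(e2) = -2*e1 + 1*e2
f(e1) ^ f(e2) = (3*e1 - 5*e2) ^ (-2*e1 + 1*e2)
= 3*1*e12 + (-5)*(-2)*e21
= (3 - 10)*e12
= -7*e12
Coefficient = -7


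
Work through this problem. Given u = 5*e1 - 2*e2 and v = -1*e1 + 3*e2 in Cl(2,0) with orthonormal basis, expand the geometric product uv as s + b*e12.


Expand: (5*e1 - 2*e2)(-1*e1 + 3*e2)
= 5*(-1)*e1e1 + 5*3*e1e2 + (-2)*(-1)*e2e1 + (-2)*3*e2e2
Using e1^2 = e2^2 = 1, e2e1 = -e1e2:
Scalar part s = 5*(-1) + (-2)*3 = -5 + (-6) = -11
Bivector part b = 5*3 - (-2)*(-1) = 15 - 2 = 13
uv = -11 + 13*e12


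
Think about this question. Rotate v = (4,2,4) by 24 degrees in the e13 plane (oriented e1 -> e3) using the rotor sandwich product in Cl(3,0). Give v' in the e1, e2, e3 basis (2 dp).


Rotor R = cos(12deg) - sin(12deg)*e13
Rotation angle theta = 2 * 12 = 24 degrees in the e13 plane (e1 -> e3).
The component perpendicular to the plane (e2) is invariant: v'_2 = v2 = 2.00
cos(24deg) = 0.9135, sin(24deg) = 0.4067
v'_1 = v1*cos(theta) - v3*sin(theta) = 4*0.9135 - 4*0.4067 = 2.03
v'_3 = v1*sin(theta) + v3*cos(theta) = 4*0.4067 + 4*0.9135 = 5.28
v' = 2.03*e1 + 2.00*e2 + 5.28*e3


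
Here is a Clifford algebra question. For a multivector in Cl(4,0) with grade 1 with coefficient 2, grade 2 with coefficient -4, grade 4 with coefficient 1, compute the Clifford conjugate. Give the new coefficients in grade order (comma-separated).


Clifford conjugate sign for grade k: (-1)^(k(k+1)/2)
Grade 1: (-1)^(1*2/2) = (-1)^1 = -1, coeff 2 -> -2
Grade 2: (-1)^(2*3/2) = (-1)^3 = -1, coeff -4 -> 4
Grade 4: (-1)^(4*5/2) = (-1)^10 = 1, coeff 1 -> 1
Conjugated coefficients: -2, 4, 1


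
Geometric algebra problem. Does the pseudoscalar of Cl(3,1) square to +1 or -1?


The pseudoscalar I = e1...e_n (product of all n generators) of Cl(p,q) satisfies I^2 = (-1)^(q + n(n-1)/2).
p = 3, q = 1, n = p + q = 4
n(n-1)/2 = 4 * 3 / 2 = 6
Exponent = q + n(n-1)/2 = 1 + 6 = 7
I^2 = (-1)^7 = -1


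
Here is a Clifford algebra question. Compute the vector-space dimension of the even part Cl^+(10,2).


Even subalgebra dimension = 2^(n-1)
n = 10 + 2 = 12
2^(12 - 1) = 2^11 = 2048
Verification: sum of C(12,k) for even k = 1 + 66 + 495 + 924 + 495 + 66 + 1 = 2048
Result = 2048


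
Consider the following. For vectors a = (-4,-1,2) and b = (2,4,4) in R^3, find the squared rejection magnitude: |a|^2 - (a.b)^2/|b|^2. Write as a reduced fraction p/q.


|a|^2 = (-4)^2 + (-1)^2 + 2^2 = 21
|b|^2 = 2^2 + 4^2 + 4^2 = 36
a . b = (-4)*2 + (-1)*4 + 2*4 = -4
(a.b)^2 = (-4)^2 = 16
|rej|^2 = 21 - 16/36
= (756 - 16)/36
= 740/36
In lowest terms: 185/9


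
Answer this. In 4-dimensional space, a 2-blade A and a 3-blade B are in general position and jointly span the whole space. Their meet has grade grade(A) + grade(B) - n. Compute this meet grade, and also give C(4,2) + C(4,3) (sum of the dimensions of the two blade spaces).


Meet grade = grade(A) + grade(B) - n
= 2 + 3 - 4 = 1
C(4,2) = 6
C(4,3) = 4
dim_A + dim_B = 6 + 4 = 10


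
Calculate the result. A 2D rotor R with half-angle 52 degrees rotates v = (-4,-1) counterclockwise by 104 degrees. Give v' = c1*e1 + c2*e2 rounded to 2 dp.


Rotor R = cos(52deg) - sin(52deg)*e12
Rotation angle theta = 2 * 52 = 104 degrees
v' = R*v*~R rotates v by theta.
cos(104deg) = -0.2419, sin(104deg) = 0.9703
v'_1 = -4*cos(104deg) - (-1)*sin(104deg)
= -4*(-0.2419) - (-1)*0.9703
= 1.94
v'_2 = -4*sin(104deg) + (-1)*cos(104deg)
= -4*0.9703 + (-1)*(-0.2419)
= -3.64
v' = 1.94*e1 - 3.64*e2


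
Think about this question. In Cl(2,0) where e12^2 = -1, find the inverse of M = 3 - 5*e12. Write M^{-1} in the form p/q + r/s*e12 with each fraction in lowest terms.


M = 3 - 5*e12, where e12^2 = -1.
Since M commutes with its reverse ~M = a - b*e12, M * ~M = a^2 - b^2*e12^2 = a^2 + b^2.
So M^{-1} = ~M / (a^2 + b^2) = (a - b*e12)/(a^2 + b^2).
a^2 + b^2 = 9 + 25 = 34
Scalar part = 3/34 = 3/34
Bivector coeff = 5/34 = 5/34
M^{-1} = 3/34 + 5/34*e12


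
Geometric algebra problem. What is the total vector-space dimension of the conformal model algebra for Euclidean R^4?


The conformal model of R^4 uses Cl(5,1): the 4 Euclidean generators plus two extra orthogonal generators e+ (e+^2 = +1) and e- (e-^2 = -1), from which the null vectors e0, einf are built.
Number of generators m = 4 + 2 = 6.
dim Cl(p,q) = 2^m = 2^6 = 64


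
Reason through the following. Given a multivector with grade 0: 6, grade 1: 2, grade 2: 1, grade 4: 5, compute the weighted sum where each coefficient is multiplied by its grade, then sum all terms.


Grade-weighted sum = sum of grade_k * coefficient_k
0*6 = 0
1*2 = 2
2*1 = 2
4*5 = 20
Total = 0 + 2 + 2 + 20 = 24


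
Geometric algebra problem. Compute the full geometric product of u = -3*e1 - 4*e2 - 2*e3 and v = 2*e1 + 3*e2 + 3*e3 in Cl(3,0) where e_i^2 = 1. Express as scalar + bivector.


In Cl(3,0): e_i^2 = 1, e_ie_j = -e_je_i for i != j.
Scalar part = u . v = (-3)*2 + (-4)*3 + (-2)*3
= -6 + (-12) + (-6) = -24
e12 coeff = (-3)*3 - (-4)*2 = -9 - (-8) = -1
e13 coeff = (-3)*3 - (-2)*2 = -9 - (-4) = -5
e23 coeff = (-4)*3 - (-2)*3 = -12 - (-6) = -6
uv = -24 - 1*e12 - 5*e13 - 6*e23


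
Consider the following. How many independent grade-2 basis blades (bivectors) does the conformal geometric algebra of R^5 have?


The conformal model of R^5 uses Cl(6,1) with m = 5 + 2 = 7 generators.
Number of grade-2 blades = C(m, 2) = C(7, 2)
= 7*6/2 = 21


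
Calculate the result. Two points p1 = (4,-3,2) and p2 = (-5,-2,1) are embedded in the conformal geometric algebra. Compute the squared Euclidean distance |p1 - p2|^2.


p1 - p2 = (9, -1, 1)
|p1 - p2|^2 = 9^2 + (-1)^2 + 1^2
= 81 + 1 + 1
= 83


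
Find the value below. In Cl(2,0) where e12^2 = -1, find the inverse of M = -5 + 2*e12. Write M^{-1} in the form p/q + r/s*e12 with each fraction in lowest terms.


M = -5 + 2*e12, where e12^2 = -1.
Since M commutes with its reverse ~M = a - b*e12, M * ~M = a^2 - b^2*e12^2 = a^2 + b^2.
So M^{-1} = ~M / (a^2 + b^2) = (a - b*e12)/(a^2 + b^2).
a^2 + b^2 = 25 + 4 = 29
Scalar part = -5/29 = -5/29
Bivector coeff = -2/29 = -2/29
M^{-1} = -5/29 - 2/29*e12


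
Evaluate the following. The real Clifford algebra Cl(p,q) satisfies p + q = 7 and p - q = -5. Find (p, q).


We need p + q = 7 and p - q = -5.
Adding: 2p = 7 + (-5) = 2, so p = 1.
Then q = 7 - 1 = 6.
(p, q) = (1, 6)


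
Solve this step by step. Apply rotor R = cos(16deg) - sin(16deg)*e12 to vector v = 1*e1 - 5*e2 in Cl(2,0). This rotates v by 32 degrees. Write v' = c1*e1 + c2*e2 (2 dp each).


Rotor R = cos(16deg) - sin(16deg)*e12
Rotation angle theta = 2 * 16 = 32 degrees
v' = R*v*~R rotates v by theta.
cos(32deg) = 0.8480, sin(32deg) = 0.5299
v'_1 = 1*cos(32deg) - (-5)*sin(32deg)
= 1*0.8480 - (-5)*0.5299
= 3.50
v'_2 = 1*sin(32deg) + (-5)*cos(32deg)
= 1*0.5299 + (-5)*0.8480
= -3.71
v' = 3.50*e1 - 3.71*e2


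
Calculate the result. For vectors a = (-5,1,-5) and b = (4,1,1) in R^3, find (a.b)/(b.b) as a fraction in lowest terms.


Projection coefficient = (a . b) / (b . b)
a . b = (-5)*4 + 1*1 + (-5)*1
= -20 + 1 + (-5) = -24
b . b = 4^2 + 1^2 + 1^2
= 16 + 1 + 1 = 18
Coefficient = -24/18
In lowest terms: -4/3


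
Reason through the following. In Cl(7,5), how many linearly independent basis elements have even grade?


Even subalgebra dimension = 2^(n-1)
n = 7 + 5 = 12
2^(12 - 1) = 2^11 = 2048
Verification: sum of C(12,k) for even k = 1 + 66 + 495 + 924 + 495 + 66 + 1 = 2048
Result = 2048


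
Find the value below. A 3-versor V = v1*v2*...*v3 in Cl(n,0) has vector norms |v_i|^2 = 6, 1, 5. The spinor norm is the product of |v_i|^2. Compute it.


Spinor norm N(V) = |v1|^2 * |v2|^2 * ... * |v3|^2
= 6 * 1 * 5
Running product: 6, 6, 30
N(V) = 30


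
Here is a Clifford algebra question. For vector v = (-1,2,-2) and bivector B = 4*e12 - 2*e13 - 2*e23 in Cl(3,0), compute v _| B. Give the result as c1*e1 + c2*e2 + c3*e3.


Left contraction v _| B = <vB>_1 (grade-1 part of the geometric product vB).
Using e1_|e12 = e2, e2_|e12 = -e1, e1_|e13 = e3, e3_|e13 = -e1, e2_|e23 = e3, e3_|e23 = -e2:
e1 coeff: -v2*b12 - v3*b13 = -(2)*(4) - (-2)*(-2) = -12
e2 coeff: v1*b12 - v3*b23 = (-1)*(4) - (-2)*(-2) = -8
e3 coeff: v1*b13 + v2*b23 = (-1)*(-2) + (2)*(-2) = -2
v _| B = -12*e1 - 8*e2 - 2*e3


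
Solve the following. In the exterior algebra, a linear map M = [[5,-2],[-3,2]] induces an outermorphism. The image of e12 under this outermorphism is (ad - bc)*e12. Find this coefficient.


The outermorphism of a linear map f sends e1^e2 to f(e1)^f(e2).
f(e1) = 5*e1 - 3*e2
f(e2) = -2*e1 + 2*e2
f(e1) ^ f(e2) = (5*e1 - 3*e2) ^ (-2*e1 + 2*e2)
= 5*2*e12 + (-3)*(-2)*e21
= (10 - 6)*e12
= 4*e12
Coefficient = 4


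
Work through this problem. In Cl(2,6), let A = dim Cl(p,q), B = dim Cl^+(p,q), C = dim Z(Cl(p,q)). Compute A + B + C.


n = 2 + 6 = 8
Total dim = 2^8 = 256
Even subalgebra dim = 2^7 = 128
n is even, so center dim = 1
Sum = 256 + 128 + 1 = 385


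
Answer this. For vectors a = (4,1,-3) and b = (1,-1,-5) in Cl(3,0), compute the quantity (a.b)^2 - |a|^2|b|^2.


a . b = 4*1 + 1*(-1) + (-3)*(-5)
= 4 + (-1) + 15 = 18
|a|^2 = 4^2 + 1^2 + (-3)^2 = 26
|b|^2 = 1^2 + (-1)^2 + (-5)^2 = 27
(a.b)^2 = 18^2 = 324
|a|^2 * |b|^2 = 26 * 27 = 702
Result = 324 - 702 = -378


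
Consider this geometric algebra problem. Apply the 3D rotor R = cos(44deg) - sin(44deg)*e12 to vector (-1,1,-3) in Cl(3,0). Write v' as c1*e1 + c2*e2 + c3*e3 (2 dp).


Rotor R = cos(44deg) - sin(44deg)*e12
Rotation angle theta = 2 * 44 = 88 degrees in the e12 plane (e1 -> e2).
The component perpendicular to the plane (e3) is invariant: v'_3 = v3 = -3.00
cos(88deg) = 0.0349, sin(88deg) = 0.9994
v'_1 = v1*cos(theta) - v2*sin(theta) = -1*0.0349 - 1*0.9994 = -1.03
v'_2 = v1*sin(theta) + v2*cos(theta) = -1*0.9994 + 1*0.0349 = -0.96
v' = -1.03*e1 - 0.96*e2 - 3.00*e3


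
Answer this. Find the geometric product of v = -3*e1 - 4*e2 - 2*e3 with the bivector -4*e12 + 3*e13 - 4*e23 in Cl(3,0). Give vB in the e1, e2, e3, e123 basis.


vB has grade-1 (vector) and grade-3 (trivector) parts: vB = (v _| B) + (v ^ B).
Vector part <vB>_1:
  e1: -v2*b12 - v3*b13 = -(-4)*(-4) - (-2)*(3) = -10
  e2: v1*b12 - v3*b23 = (-3)*(-4) - (-2)*(-4) = 4
  e3: v1*b13 + v2*b23 = (-3)*(3) + (-4)*(-4) = 7
Trivector part <vB>_3:
  e123: v1*b23 - v2*b13 + v3*b12 = (-3)*(-4) - (-4)*(3) + (-2)*(-4) = 32
vB = -10*e1 + 4*e2 + 7*e3 + 32*e123


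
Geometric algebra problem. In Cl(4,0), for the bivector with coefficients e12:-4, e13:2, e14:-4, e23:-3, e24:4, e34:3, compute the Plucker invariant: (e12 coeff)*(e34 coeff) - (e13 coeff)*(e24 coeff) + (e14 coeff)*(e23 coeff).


Plucker relation: af - be + cd
a*f = (-4)*3 = -12
b*e = 2*4 = 8
c*d = (-4)*(-3) = 12
af - be + cd = -12 - 8 + 12
= -8


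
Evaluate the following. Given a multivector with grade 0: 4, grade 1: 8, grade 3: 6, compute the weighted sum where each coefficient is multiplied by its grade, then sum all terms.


Grade-weighted sum = sum of grade_k * coefficient_k
0*4 = 0
1*8 = 8
3*6 = 18
Total = 0 + 8 + 18 = 26


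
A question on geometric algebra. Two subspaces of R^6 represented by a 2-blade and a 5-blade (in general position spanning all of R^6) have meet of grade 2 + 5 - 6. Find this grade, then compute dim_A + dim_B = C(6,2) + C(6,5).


Meet grade = grade(A) + grade(B) - n
= 2 + 5 - 6 = 1
C(6,2) = 15
C(6,5) = 6
dim_A + dim_B = 15 + 6 = 21


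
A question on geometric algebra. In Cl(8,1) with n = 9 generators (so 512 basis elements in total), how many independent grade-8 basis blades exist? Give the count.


Number of grade-k basis blades in Cl(p,q) with n = p + q is C(n, k).
n = 8 + 1 = 9
C(9, 8) = 9! / (8! * 1!)
= 362880 / (40320 * 1)
= 9


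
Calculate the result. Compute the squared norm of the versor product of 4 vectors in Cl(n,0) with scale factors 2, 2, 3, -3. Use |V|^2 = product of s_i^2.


Each vector v_i has |v_i|^2 = s_i^2
Squared scales: 2^2 = 4, 2^2 = 4, 3^2 = 9, (-3)^2 = 9
|V|^2 = 4 * 4 * 9 * 9
= 1296


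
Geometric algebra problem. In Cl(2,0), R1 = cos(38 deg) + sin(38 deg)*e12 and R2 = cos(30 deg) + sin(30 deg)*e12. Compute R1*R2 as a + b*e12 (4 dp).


Same-plane rotors commute and their half-angles add:
R1*R2 = cos(a1 + a2) + sin(a1 + a2)*e12.
a1 + a2 = 38 + 30 = 68 deg
cos(68 deg) = 0.3746
sin(68 deg) = 0.9272
R1*R2 = 0.3746 + 0.9272*e12


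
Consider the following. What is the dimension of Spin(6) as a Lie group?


Spin(n) double-covers SO(n); both have Lie algebra so(n) of dimension n(n-1)/2.
n = 6
n(n-1) = 6 * 5 = 30
dim Spin(6) = 30/2 = 15
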